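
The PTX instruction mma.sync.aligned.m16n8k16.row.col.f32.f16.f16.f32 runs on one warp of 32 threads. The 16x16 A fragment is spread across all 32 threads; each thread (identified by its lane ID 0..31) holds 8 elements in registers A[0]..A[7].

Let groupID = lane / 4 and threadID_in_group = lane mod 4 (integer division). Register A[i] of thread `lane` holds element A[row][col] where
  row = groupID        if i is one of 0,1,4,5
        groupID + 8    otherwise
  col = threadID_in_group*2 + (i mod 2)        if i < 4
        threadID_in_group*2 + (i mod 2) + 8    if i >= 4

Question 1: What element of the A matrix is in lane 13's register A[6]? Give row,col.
L=13⇒gr=13>>2=3, th=13&3=1
[6]⇒row 3+8=11  col 1·2+0+8=10

11,10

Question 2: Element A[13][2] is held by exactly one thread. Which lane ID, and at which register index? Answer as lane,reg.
r:13=>grp=5,rB=1  c:2=>cB=0,tig=1,lo=0
L=5*4+1=21  i=0*4+1*2+0=2

21,2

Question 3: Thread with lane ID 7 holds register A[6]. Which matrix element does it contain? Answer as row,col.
7: gr=1,th=3
[6] (1+8,3*2+0+8) = (9,14)

9,14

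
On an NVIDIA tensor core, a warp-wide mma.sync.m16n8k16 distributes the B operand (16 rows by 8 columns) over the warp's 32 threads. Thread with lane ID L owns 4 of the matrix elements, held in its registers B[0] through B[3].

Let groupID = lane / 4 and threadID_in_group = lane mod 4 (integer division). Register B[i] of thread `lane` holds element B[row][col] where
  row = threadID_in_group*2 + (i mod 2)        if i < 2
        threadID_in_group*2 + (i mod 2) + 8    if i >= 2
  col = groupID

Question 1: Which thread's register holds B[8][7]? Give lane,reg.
28,2

c=7->g=7  r=8->rb=1,t=0,b0=0
L=7*4+0=28  i=1*2+0=2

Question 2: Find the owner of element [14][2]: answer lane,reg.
c=2⇒gr=2  r=14⇒Rb=1,th=3,odd=0
L=2*4+3=11  i=1*2+0=2

11,2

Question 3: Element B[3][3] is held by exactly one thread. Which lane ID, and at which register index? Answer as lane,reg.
c: 3->gid=3  r: 3->r8=0,tid=1,i&1=1
L=3*4+1=13  i=0*2+1=1

13,1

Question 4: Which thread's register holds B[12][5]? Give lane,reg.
c=5->g=5  r=12->rb=1,t=2,b0=0
L=5*4+2=22  i=1*2+0=2

22,2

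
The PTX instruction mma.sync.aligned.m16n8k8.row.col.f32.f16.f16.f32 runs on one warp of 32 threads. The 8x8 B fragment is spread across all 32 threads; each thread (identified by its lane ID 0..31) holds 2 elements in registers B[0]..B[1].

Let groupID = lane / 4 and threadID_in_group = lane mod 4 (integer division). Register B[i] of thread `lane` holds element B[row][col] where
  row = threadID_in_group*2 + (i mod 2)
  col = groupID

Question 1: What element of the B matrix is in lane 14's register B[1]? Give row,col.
5,3

14: gid=3,tid=2
[1] (2*2+1,3) = (5,3)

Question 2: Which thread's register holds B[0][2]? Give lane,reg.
8,0

c=2→G=2  r=0→T=0,p=0
L=2*4+0=8  i=0=0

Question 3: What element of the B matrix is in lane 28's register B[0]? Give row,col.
0,7

lane 28->28/4=7, 28 mod 4=0
i=0  r:2·0+0->0  c:7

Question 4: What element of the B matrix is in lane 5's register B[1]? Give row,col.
L=5->gid=5>>2=1, tid=5&3=1
[1]->row 1·2+1=3  col gid=1

3,1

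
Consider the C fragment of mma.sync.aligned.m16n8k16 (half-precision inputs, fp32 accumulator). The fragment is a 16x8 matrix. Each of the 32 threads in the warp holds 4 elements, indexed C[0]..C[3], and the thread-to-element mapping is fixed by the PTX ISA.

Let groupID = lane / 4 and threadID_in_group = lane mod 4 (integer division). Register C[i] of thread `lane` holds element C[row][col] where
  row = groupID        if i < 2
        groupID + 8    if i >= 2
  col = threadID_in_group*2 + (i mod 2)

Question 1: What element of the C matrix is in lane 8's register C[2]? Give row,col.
8: g=2,t=0
[2] (2+8,0*2+0) = (10,0)

10,0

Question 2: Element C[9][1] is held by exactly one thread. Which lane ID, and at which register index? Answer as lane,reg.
4,3

r=9→G=1,rhi=1  c=1→T=0,p=1
L=1*4+0=4  i=1*2+1=3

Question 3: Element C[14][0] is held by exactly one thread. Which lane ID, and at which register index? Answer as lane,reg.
24,2

r=14→G=6,rhi=1  c=0→T=0,p=0
L=6*4+0=24  i=1*2+0=2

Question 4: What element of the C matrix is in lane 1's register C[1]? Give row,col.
1: g=0,t=1
[1] (0+0,1*2+1) = (0,3)

0,3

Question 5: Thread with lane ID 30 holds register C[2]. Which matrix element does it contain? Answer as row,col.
15,4

30: g=7,t=2
[2] (7+8,2*2+0) = (15,4)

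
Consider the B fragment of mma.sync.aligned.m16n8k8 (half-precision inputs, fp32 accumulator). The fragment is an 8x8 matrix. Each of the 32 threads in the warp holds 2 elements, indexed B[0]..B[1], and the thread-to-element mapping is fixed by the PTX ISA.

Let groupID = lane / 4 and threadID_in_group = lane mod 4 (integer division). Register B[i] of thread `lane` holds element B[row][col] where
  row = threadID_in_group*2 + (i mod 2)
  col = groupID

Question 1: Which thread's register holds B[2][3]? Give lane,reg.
c=3->g=3  r=2->t=1,b0=0
L=3*4+1=13  i=0=0

13,0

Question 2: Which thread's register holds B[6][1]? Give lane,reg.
7,0

c=1⇒gr=1  r=6⇒th=3,odd=0
L=1*4+3=7  i=0=0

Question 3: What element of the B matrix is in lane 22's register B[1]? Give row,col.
22: g=5,t=2
[1] (2*2+1,5) = (5,5)

5,5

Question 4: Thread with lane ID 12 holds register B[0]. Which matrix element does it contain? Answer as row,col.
0,3

12: gid=3,tid=0
[0] (0*2+0,3) = (0,3)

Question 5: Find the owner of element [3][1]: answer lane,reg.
5,1

c: 1->gid=1  r: 3->tid=1,i&1=1
L=1*4+1=5  i=1=1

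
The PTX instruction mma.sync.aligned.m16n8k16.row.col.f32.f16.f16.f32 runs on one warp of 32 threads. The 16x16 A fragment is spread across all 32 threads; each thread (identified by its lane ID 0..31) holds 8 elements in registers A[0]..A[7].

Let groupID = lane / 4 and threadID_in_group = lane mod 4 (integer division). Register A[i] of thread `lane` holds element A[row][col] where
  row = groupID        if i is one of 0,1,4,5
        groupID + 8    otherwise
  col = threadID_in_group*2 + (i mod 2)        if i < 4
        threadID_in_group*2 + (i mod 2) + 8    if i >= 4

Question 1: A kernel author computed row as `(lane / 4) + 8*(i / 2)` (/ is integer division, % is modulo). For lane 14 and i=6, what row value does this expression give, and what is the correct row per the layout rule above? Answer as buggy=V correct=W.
buggy=27 correct=11

`(lane / 4) + 8*(i / 2)`[14,6]⇒27
L=14⇒gr=14>>2=3, th=14&3=2
[6]⇒row 3+8=11  col 2·2+0+8=12
row: 27 vs 11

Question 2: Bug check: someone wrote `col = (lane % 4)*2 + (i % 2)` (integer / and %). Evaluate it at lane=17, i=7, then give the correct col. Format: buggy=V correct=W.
`(lane % 4)*2 + (i % 2)`[17,7]→3
lane 17: G=4 (17/4), T=1 (17%4)
i=7: r=4+8=12, c=1*2+1+8=11
col: 3 vs 11

buggy=3 correct=11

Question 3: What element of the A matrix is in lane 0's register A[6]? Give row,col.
8,8

lane 0: gid=0 (0/4), tid=0 (0%4)
i=6: r=0+8=8, c=0*2+0+8=8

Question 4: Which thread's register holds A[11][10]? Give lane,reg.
r=11→G=3,rhi=1  c=10→chi=1,T=1,p=0
L=3*4+1=13  i=1*4+1*2+0=6

13,6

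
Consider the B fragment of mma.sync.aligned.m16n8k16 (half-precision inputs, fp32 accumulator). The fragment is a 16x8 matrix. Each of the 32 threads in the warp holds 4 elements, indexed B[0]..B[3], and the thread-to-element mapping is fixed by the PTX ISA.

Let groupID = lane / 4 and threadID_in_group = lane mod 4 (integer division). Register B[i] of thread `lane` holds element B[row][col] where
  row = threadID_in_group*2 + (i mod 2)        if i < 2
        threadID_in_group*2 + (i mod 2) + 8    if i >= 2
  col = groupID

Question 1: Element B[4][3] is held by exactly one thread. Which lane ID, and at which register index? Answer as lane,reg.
c=3→G=3  r=4→rhi=0,T=2,p=0
L=3*4+2=14  i=0*2+0=0

14,0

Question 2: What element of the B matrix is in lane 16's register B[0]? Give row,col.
lane 16⇒16/4=4, 16 mod 4=0
i=0  r:2·0+0+0⇒0  c:4

0,4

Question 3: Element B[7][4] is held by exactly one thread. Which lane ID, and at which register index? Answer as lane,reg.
c=4⇒gr=4  r=7⇒Rb=0,th=3,odd=1
L=4*4+3=19  i=0*2+1=1

19,1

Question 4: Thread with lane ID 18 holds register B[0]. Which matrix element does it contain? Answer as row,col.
4,4

L=18⇒gr=18>>2=4, th=18&3=2
[0]⇒row 2·2+0+0=4  col gr=4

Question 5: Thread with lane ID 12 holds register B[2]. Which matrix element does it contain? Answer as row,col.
lane 12: G=3 (12/4), T=0 (12%4)
i=2: r=0*2+0+8=8, c=G=3

8,3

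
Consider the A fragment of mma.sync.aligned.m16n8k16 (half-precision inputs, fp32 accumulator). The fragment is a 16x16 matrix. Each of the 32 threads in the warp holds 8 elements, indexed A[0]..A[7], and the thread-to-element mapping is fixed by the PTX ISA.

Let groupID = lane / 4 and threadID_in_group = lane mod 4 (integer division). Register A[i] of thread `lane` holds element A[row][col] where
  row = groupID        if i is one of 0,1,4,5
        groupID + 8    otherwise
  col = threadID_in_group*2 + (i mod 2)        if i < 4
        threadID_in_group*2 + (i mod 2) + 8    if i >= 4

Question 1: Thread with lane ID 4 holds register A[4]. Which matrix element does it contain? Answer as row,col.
4: grp=1,tig=0
[4] (1+0,0*2+0+8) = (1,8)

1,8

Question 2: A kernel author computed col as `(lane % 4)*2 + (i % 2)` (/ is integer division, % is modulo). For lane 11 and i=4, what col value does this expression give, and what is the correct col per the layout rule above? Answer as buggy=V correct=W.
`(lane % 4)*2 + (i % 2)`[11,4]=>6
11: grp=2,tig=3
[4] (2+0,3*2+0+8) = (2,14)
col: 6 vs 14

buggy=6 correct=14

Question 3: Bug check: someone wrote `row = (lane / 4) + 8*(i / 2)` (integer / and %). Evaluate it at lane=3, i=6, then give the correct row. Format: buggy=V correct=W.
buggy=24 correct=8

`(lane / 4) + 8*(i / 2)`[3,6]⇒24
lane 3⇒3/4=0, 3 mod 4=3
i=6  r:0+8⇒8  c:2·3+0+8⇒14
row: 24 vs 8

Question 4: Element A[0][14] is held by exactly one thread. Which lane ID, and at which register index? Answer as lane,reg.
3,4

r=0⇒gr=0,Rb=0  c=14⇒Cb=1,th=3,odd=0
L=0*4+3=3  i=1*4+0*2+0=4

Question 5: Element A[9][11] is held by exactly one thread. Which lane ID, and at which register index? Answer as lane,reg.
r=9->g=1,rb=1  c=11->cb=1,t=1,b0=1
L=1*4+1=5  i=1*4+1*2+1=7

5,7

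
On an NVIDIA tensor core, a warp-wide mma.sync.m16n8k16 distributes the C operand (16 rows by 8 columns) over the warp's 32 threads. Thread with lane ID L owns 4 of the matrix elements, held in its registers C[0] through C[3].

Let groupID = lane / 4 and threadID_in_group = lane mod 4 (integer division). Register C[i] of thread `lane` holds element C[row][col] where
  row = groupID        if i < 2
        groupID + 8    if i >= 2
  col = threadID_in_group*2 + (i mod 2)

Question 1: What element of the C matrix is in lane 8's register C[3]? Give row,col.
10,1

L=8->gid=8>>2=2, tid=8&3=0
[3]->row 2+8=10  col 0·2+1=1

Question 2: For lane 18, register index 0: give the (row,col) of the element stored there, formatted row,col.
18: grp=4,tig=2
[0] (4+0,2*2+0) = (4,4)

4,4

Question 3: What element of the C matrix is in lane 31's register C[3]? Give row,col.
15,7

L=31⇒gr=31>>2=7, th=31&3=3
[3]⇒row 7+8=15  col 3·2+1=7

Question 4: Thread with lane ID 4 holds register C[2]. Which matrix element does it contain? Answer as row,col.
4: gr=1,th=0
[2] (1+8,0*2+0) = (9,0)

9,0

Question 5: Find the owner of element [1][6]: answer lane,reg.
7,0

r=1→G=1,rhi=0  c=6→T=3,p=0
L=1*4+3=7  i=0*2+0=0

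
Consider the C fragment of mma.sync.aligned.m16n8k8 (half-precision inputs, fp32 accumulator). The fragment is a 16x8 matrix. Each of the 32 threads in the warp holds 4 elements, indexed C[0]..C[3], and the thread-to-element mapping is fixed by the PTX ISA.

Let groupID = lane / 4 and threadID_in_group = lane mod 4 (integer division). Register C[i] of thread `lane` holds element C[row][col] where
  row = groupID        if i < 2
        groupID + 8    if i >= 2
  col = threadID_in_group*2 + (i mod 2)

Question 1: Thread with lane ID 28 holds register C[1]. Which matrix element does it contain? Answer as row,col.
28: gr=7,th=0
[1] (7+0,0*2+1) = (7,1)

7,1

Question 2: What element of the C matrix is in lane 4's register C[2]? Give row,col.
4: gid=1,tid=0
[2] (1+8,0*2+0) = (9,0)

9,0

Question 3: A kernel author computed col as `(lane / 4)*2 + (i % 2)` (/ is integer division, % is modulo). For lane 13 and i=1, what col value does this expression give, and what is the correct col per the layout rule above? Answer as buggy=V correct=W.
`(lane / 4)*2 + (i % 2)`[13,1]⇒7
L=13⇒gr=13>>2=3, th=13&3=1
[1]⇒row 3+0=3  col 1·2+1=3
col: 7 vs 3

buggy=7 correct=3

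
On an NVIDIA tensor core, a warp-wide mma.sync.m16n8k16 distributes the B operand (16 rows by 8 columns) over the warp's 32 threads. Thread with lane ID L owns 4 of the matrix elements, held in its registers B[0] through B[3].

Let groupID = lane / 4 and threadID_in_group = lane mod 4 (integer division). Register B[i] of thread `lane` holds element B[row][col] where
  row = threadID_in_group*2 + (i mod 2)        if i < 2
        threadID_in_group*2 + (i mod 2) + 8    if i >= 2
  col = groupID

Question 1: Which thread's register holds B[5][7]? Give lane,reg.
30,1

c=7⇒gr=7  r=5⇒Rb=0,th=2,odd=1
L=7*4+2=30  i=0*2+1=1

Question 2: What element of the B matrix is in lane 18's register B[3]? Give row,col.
lane 18: grp=4 (18/4), tig=2 (18%4)
i=3: r=2*2+1+8=13, c=grp=4

13,4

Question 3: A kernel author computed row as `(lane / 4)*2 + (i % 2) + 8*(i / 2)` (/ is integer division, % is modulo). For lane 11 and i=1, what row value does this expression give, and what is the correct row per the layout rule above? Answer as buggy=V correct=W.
buggy=5 correct=7

`(lane / 4)*2 + (i % 2) + 8*(i / 2)`[11,1]->5
lane 11->11/4=2, 11 mod 4=3
i=1  r:2·3+1+0->7  c:2
row: 5 vs 7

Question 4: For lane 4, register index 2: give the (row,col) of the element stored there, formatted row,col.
L=4->g=4>>2=1, t=4&3=0
[2]->row 0·2+0+8=8  col g=1

8,1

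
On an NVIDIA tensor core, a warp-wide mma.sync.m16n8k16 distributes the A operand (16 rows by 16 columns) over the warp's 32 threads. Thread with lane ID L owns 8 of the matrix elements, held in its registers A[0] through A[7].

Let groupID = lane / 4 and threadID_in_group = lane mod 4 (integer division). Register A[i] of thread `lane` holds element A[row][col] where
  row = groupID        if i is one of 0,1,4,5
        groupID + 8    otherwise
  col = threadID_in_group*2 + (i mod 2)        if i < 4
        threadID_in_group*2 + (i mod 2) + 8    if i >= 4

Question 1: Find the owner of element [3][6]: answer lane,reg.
15,0

r=3⇒gr=3,Rb=0  c=6⇒Cb=0,th=3,odd=0
L=3*4+3=15  i=0*4+0*2+0=0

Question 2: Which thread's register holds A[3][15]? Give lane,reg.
r: 3->gid=3,r8=0  c: 15->c8=1,tid=3,i&1=1
L=3*4+3=15  i=1*4+0*2+1=5

15,5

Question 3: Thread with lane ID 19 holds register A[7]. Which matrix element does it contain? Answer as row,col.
12,15

lane 19: grp=4 (19/4), tig=3 (19%4)
i=7: r=4+8=12, c=3*2+1+8=15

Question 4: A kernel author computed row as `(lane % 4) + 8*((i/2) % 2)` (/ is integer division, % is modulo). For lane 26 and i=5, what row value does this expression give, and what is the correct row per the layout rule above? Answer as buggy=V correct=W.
buggy=2 correct=6

`(lane % 4) + 8*((i/2) % 2)`[26,5]->2
L=26->gid=26>>2=6, tid=26&3=2
[5]->row 6+0=6  col 2·2+1+8=13
row: 2 vs 6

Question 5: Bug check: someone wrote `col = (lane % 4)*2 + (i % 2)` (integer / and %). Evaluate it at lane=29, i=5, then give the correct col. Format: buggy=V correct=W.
buggy=3 correct=11

`(lane % 4)*2 + (i % 2)`[29,5]⇒3
lane 29⇒29/4=7, 29 mod 4=1
i=5  r:7+0⇒7  c:2·1+1+8⇒11
col: 3 vs 11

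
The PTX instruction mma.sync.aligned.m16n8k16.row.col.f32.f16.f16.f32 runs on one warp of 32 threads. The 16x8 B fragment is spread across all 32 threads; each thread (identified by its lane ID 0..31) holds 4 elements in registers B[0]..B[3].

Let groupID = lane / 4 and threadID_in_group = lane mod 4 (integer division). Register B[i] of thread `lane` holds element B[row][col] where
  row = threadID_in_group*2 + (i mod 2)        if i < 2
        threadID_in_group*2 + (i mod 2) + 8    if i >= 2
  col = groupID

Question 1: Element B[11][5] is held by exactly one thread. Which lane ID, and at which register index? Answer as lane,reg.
21,3

c=5→G=5  r=11→rhi=1,T=1,p=1
L=5*4+1=21  i=1*2+1=3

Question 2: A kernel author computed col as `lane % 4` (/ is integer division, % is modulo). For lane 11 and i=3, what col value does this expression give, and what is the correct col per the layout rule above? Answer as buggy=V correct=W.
`lane % 4`[11,3]->3
lane 11: gid=2 (11/4), tid=3 (11%4)
i=3: r=3*2+1+8=15, c=gid=2
col: 3 vs 2

buggy=3 correct=2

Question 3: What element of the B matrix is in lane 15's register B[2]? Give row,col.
L=15→G=15>>2=3, T=15&3=3
[2]→row 3·2+0+8=14  col G=3

14,3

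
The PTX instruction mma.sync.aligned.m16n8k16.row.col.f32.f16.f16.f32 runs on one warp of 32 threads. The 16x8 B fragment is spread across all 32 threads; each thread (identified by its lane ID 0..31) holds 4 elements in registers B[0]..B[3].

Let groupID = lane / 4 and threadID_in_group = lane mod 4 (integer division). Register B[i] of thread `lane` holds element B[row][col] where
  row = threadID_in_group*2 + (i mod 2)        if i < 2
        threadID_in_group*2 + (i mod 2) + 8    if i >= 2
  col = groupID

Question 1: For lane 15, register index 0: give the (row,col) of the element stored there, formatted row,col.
6,3

L=15->gid=15>>2=3, tid=15&3=3
[0]->row 3·2+0+0=6  col gid=3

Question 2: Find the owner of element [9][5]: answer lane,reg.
20,3

c=5⇒gr=5  r=9⇒Rb=1,th=0,odd=1
L=5*4+0=20  i=1*2+1=3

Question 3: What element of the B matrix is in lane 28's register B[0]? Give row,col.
0,7

L=28→G=28>>2=7, T=28&3=0
[0]→row 0·2+0+0=0  col G=7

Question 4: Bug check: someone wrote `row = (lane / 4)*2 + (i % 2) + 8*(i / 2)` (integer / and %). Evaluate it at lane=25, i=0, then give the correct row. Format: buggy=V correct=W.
`(lane / 4)*2 + (i % 2) + 8*(i / 2)`[25,0]->12
lane 25: g=6 (25/4), t=1 (25%4)
i=0: r=1*2+0+0=2, c=g=6
row: 12 vs 2

buggy=12 correct=2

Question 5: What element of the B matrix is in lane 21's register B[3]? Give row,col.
11,5

lane 21: g=5 (21/4), t=1 (21%4)
i=3: r=1*2+1+8=11, c=g=5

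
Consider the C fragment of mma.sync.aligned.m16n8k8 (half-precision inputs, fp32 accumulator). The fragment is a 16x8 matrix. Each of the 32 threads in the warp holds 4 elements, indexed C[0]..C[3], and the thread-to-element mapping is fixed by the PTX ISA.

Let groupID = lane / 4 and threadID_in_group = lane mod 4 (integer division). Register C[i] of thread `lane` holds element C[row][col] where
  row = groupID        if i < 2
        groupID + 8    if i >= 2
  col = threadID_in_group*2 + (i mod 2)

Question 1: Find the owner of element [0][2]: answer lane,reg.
1,0

r:0=>grp=0,rB=0  c:2=>tig=1,lo=0
L=0*4+1=1  i=0*2+0=0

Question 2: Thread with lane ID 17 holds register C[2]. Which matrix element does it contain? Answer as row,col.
lane 17: gid=4 (17/4), tid=1 (17%4)
i=2: r=4+8=12, c=1*2+0=2

12,2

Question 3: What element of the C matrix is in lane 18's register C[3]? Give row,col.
12,5

lane 18->18/4=4, 18 mod 4=2
i=3  r:4+8->12  c:2·2+1->5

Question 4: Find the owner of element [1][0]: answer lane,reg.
r=1->g=1,rb=0  c=0->t=0,b0=0
L=1*4+0=4  i=0*2+0=0

4,0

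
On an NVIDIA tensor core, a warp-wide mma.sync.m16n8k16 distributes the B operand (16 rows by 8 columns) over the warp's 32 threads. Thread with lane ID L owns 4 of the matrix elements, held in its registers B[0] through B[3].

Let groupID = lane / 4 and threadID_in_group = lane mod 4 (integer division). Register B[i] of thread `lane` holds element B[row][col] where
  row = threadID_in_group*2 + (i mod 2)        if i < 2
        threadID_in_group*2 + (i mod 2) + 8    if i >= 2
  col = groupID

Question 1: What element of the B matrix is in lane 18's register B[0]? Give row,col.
4,4

18: gid=4,tid=2
[0] (2*2+0+0,4) = (4,4)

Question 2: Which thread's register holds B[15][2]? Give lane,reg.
11,3

c: 2->gid=2  r: 15->r8=1,tid=3,i&1=1
L=2*4+3=11  i=1*2+1=3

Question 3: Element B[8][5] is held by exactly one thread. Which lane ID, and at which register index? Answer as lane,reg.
20,2

c: 5->gid=5  r: 8->r8=1,tid=0,i&1=0
L=5*4+0=20  i=1*2+0=2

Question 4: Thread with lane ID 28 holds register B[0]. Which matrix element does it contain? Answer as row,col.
0,7

L=28->gid=28>>2=7, tid=28&3=0
[0]->row 0·2+0+0=0  col gid=7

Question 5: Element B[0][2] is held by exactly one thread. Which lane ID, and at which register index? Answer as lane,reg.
c=2->g=2  r=0->rb=0,t=0,b0=0
L=2*4+0=8  i=0*2+0=0

8,0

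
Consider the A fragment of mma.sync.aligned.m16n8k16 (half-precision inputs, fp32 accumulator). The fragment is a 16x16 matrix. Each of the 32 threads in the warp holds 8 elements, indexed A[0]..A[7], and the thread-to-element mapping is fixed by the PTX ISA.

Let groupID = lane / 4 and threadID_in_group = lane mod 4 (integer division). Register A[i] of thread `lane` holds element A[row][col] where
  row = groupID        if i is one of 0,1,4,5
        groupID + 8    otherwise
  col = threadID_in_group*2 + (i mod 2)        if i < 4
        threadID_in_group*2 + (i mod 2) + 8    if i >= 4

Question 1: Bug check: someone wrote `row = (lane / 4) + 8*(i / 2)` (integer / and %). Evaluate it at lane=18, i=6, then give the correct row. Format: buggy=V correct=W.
buggy=28 correct=12

`(lane / 4) + 8*(i / 2)`[18,6]->28
lane 18: g=4 (18/4), t=2 (18%4)
i=6: r=4+8=12, c=2*2+0+8=12
row: 28 vs 12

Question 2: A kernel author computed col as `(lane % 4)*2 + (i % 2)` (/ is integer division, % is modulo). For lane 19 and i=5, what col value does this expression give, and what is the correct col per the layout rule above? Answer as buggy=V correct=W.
buggy=7 correct=15

`(lane % 4)*2 + (i % 2)`[19,5]->7
lane 19->19/4=4, 19 mod 4=3
i=5  r:4+0->4  c:2·3+1+8->15
col: 7 vs 15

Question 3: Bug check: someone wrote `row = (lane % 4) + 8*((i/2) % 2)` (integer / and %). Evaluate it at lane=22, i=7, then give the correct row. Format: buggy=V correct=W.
`(lane % 4) + 8*((i/2) % 2)`[22,7]->10
lane 22->22/4=5, 22 mod 4=2
i=7  r:5+8->13  c:2·2+1+8->13
row: 10 vs 13

buggy=10 correct=13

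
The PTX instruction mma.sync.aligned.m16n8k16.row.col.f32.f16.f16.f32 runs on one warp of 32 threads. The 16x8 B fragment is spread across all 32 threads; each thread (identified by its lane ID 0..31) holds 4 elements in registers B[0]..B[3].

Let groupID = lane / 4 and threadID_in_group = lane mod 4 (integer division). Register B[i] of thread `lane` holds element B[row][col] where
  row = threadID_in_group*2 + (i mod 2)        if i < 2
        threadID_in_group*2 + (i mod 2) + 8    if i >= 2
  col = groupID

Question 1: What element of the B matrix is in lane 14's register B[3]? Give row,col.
lane 14⇒14/4=3, 14 mod 4=2
i=3  r:2·2+1+8⇒13  c:3

13,3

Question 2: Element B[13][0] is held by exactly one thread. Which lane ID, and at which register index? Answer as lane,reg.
c:0=>grp=0  r:13=>rB=1,tig=2,lo=1
L=0*4+2=2  i=1*2+1=3

2,3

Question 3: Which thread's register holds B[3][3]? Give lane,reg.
13,1

c:3=>grp=3  r:3=>rB=0,tig=1,lo=1
L=3*4+1=13  i=0*2+1=1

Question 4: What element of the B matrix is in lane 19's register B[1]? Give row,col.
L=19→G=19>>2=4, T=19&3=3
[1]→row 3·2+1+0=7  col G=4

7,4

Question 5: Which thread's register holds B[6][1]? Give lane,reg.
7,0

c:1=>grp=1  r:6=>rB=0,tig=3,lo=0
L=1*4+3=7  i=0*2+0=0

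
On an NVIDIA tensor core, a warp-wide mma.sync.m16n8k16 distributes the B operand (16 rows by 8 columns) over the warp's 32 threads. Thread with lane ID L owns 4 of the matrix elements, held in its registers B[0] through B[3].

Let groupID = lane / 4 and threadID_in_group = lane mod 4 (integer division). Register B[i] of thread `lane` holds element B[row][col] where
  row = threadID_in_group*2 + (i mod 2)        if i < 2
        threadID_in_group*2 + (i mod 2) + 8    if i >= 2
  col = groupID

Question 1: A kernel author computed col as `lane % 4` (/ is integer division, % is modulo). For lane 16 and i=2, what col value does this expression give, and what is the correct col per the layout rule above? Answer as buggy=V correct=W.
buggy=0 correct=4

`lane % 4`[16,2]->0
lane 16->16/4=4, 16 mod 4=0
i=2  r:2·0+0+8->8  c:4
col: 0 vs 4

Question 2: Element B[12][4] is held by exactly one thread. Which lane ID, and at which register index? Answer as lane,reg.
18,2

c=4→G=4  r=12→rhi=1,T=2,p=0
L=4*4+2=18  i=1*2+0=2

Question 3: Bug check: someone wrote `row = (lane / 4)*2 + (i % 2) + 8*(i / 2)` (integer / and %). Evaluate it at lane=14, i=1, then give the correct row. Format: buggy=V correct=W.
buggy=7 correct=5

`(lane / 4)*2 + (i % 2) + 8*(i / 2)`[14,1]->7
14: gid=3,tid=2
[1] (2*2+1+0,3) = (5,3)
row: 7 vs 5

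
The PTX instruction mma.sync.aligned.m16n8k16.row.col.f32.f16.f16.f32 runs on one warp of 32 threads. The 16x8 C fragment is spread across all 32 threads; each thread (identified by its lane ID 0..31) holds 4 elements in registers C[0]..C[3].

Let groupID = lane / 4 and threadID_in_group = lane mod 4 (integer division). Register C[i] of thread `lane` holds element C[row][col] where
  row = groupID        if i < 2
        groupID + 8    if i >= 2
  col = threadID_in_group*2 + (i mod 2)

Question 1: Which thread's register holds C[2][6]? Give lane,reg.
11,0

r=2->g=2,rb=0  c=6->t=3,b0=0
L=2*4+3=11  i=0*2+0=0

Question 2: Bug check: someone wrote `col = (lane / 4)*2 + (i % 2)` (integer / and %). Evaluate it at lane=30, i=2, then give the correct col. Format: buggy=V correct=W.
`(lane / 4)*2 + (i % 2)`[30,2]=>14
lane 30: grp=7 (30/4), tig=2 (30%4)
i=2: r=7+8=15, c=2*2+0=4
col: 14 vs 4

buggy=14 correct=4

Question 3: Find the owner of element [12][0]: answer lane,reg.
r:12=>grp=4,rB=1  c:0=>tig=0,lo=0
L=4*4+0=16  i=1*2+0=2

16,2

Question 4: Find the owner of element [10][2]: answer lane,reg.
r=10→G=2,rhi=1  c=2→T=1,p=0
L=2*4+1=9  i=1*2+0=2

9,2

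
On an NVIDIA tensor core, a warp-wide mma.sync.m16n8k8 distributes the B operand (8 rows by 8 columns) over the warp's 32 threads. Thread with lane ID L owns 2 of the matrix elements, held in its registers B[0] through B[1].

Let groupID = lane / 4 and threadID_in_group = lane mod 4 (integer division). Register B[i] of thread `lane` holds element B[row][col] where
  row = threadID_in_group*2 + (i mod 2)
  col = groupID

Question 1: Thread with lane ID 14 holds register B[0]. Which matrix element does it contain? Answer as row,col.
4,3

14: gid=3,tid=2
[0] (2*2+0,3) = (4,3)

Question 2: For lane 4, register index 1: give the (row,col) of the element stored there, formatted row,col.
1,1

lane 4: gid=1 (4/4), tid=0 (4%4)
i=1: r=0*2+1=1, c=gid=1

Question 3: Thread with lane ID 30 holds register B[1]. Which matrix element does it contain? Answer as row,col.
5,7

lane 30⇒30/4=7, 30 mod 4=2
i=1  r:2·2+1⇒5  c:7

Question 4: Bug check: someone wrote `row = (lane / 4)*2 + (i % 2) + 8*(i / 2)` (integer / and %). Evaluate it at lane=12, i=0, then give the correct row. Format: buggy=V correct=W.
buggy=6 correct=0

`(lane / 4)*2 + (i % 2) + 8*(i / 2)`[12,0]→6
12: G=3,T=0
[0] (0*2+0,3) = (0,3)
row: 6 vs 0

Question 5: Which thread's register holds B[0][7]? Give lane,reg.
28,0

c=7->g=7  r=0->t=0,b0=0
L=7*4+0=28  i=0=0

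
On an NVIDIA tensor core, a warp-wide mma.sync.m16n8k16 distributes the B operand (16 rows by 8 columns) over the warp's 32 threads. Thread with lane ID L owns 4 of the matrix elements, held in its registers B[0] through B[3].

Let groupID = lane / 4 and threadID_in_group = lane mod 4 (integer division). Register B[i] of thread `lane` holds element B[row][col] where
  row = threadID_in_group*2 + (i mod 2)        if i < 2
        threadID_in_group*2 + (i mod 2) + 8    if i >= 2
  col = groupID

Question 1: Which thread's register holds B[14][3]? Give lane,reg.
c=3⇒gr=3  r=14⇒Rb=1,th=3,odd=0
L=3*4+3=15  i=1*2+0=2

15,2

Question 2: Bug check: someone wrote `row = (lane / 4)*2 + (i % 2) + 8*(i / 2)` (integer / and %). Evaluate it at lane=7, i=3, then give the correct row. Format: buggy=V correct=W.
buggy=11 correct=15

`(lane / 4)*2 + (i % 2) + 8*(i / 2)`[7,3]->11
lane 7->7/4=1, 7 mod 4=3
i=3  r:2·3+1+8->15  c:1
row: 11 vs 15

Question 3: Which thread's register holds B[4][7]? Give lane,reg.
c:7=>grp=7  r:4=>rB=0,tig=2,lo=0
L=7*4+2=30  i=0*2+0=0

30,0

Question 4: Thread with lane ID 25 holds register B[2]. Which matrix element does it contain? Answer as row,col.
lane 25->25/4=6, 25 mod 4=1
i=2  r:2·1+0+8->10  c:6

10,6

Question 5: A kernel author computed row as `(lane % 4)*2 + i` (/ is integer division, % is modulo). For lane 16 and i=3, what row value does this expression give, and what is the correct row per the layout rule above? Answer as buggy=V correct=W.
`(lane % 4)*2 + i`[16,3]=>3
L=16=>grp=16>>2=4, tig=16&3=0
[3]=>row 0·2+1+8=9  col grp=4
row: 3 vs 9

buggy=3 correct=9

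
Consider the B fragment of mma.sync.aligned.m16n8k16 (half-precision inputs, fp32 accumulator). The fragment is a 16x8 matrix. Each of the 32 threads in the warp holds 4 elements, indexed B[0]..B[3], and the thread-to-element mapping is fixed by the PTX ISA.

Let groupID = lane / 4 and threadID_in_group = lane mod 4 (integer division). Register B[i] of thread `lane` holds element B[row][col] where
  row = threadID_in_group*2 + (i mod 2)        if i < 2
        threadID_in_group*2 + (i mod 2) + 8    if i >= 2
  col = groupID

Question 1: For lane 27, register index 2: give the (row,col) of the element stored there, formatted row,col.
14,6

lane 27⇒27/4=6, 27 mod 4=3
i=2  r:2·3+0+8⇒14  c:6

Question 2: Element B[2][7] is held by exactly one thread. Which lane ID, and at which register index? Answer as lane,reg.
29,0

c=7⇒gr=7  r=2⇒Rb=0,th=1,odd=0
L=7*4+1=29  i=0*2+0=0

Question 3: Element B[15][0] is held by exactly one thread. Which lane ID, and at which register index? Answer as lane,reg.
c=0->g=0  r=15->rb=1,t=3,b0=1
L=0*4+3=3  i=1*2+1=3

3,3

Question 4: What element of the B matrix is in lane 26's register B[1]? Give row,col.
lane 26: g=6 (26/4), t=2 (26%4)
i=1: r=2*2+1+0=5, c=g=6

5,6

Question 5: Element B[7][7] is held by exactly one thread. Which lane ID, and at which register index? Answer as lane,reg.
31,1

c=7->g=7  r=7->rb=0,t=3,b0=1
L=7*4+3=31  i=0*2+1=1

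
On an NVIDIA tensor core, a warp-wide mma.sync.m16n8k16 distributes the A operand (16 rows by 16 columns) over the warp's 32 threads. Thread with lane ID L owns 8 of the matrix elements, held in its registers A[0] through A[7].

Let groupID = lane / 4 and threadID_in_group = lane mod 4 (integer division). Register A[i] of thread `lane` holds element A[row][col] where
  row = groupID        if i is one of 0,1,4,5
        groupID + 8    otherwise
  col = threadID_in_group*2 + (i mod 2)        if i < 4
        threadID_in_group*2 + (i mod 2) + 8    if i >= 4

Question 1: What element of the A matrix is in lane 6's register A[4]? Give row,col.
1,12

lane 6->6/4=1, 6 mod 4=2
i=4  r:1+0->1  c:2·2+0+8->12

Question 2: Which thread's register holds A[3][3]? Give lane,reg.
r=3→G=3,rhi=0  c=3→chi=0,T=1,p=1
L=3*4+1=13  i=0*4+0*2+1=1

13,1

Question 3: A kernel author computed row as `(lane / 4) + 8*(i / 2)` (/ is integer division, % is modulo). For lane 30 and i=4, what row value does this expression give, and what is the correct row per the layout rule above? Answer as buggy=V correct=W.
`(lane / 4) + 8*(i / 2)`[30,4]→23
lane 30→30/4=7, 30 mod 4=2
i=4  r:7+0→7  c:2·2+0+8→12
row: 23 vs 7

buggy=23 correct=7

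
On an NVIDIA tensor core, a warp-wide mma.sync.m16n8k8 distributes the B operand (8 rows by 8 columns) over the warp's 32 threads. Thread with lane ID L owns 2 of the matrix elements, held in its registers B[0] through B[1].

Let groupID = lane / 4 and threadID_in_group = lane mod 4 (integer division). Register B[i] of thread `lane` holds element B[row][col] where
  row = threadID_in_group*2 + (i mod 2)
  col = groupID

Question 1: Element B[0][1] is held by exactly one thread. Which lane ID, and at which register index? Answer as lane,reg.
c=1⇒gr=1  r=0⇒th=0,odd=0
L=1*4+0=4  i=0=0

4,0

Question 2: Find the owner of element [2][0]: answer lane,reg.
c: 0->gid=0  r: 2->tid=1,i&1=0
L=0*4+1=1  i=0=0

1,0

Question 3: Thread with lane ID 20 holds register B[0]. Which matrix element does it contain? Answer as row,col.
L=20->g=20>>2=5, t=20&3=0
[0]->row 0·2+0=0  col g=5

0,5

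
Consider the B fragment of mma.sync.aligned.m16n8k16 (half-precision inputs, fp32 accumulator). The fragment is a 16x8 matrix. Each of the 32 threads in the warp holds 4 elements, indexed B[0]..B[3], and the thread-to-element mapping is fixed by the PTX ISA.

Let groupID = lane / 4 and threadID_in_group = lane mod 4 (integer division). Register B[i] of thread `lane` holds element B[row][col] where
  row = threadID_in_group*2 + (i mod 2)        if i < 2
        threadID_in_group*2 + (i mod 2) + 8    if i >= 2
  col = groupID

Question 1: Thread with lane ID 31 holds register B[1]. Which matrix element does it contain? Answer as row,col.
lane 31->31/4=7, 31 mod 4=3
i=1  r:2·3+1+0->7  c:7

7,7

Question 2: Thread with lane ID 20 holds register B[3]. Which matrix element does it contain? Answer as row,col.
20: grp=5,tig=0
[3] (0*2+1+8,5) = (9,5)

9,5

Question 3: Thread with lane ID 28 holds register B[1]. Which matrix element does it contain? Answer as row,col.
lane 28->28/4=7, 28 mod 4=0
i=1  r:2·0+1+0->1  c:7

1,7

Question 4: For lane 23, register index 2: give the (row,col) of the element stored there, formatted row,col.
lane 23: gid=5 (23/4), tid=3 (23%4)
i=2: r=3*2+0+8=14, c=gid=5

14,5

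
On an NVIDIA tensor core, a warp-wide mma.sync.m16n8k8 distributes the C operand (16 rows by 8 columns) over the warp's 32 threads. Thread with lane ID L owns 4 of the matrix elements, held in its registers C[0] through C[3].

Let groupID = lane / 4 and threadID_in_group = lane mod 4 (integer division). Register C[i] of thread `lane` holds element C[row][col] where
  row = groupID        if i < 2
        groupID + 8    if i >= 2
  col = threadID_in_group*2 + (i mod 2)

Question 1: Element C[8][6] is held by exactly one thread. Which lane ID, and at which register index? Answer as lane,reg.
3,2

r=8→G=0,rhi=1  c=6→T=3,p=0
L=0*4+3=3  i=1*2+0=2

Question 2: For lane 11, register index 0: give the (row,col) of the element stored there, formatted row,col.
2,6

lane 11: grp=2 (11/4), tig=3 (11%4)
i=0: r=2+0=2, c=3*2+0=6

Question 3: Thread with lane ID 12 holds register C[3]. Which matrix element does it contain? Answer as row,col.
lane 12=>12/4=3, 12 mod 4=0
i=3  r:3+8=>11  c:2·0+1=>1

11,1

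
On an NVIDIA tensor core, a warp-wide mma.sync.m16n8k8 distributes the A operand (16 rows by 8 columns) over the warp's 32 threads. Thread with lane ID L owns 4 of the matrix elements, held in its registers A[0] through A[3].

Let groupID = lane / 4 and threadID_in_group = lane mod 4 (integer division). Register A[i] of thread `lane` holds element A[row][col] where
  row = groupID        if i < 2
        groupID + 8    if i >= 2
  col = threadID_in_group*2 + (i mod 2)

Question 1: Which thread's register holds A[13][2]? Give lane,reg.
21,2

r=13->g=5,rb=1  c=2->t=1,b0=0
L=5*4+1=21  i=1*2+0=2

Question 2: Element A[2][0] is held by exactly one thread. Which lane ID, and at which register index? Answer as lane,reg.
8,0

r=2->g=2,rb=0  c=0->t=0,b0=0
L=2*4+0=8  i=0*2+0=0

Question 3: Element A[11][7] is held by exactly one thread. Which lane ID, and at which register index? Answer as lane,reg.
r=11→G=3,rhi=1  c=7→T=3,p=1
L=3*4+3=15  i=1*2+1=3

15,3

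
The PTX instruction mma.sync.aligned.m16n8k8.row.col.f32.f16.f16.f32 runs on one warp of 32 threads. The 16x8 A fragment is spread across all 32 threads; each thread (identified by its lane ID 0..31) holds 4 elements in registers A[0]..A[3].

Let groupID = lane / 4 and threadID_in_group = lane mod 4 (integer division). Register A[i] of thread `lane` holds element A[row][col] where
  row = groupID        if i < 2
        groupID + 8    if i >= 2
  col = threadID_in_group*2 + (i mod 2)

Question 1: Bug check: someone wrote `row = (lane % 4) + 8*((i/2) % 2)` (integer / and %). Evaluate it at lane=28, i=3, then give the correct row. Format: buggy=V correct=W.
`(lane % 4) + 8*((i/2) % 2)`[28,3]→8
lane 28→28/4=7, 28 mod 4=0
i=3  r:7+8→15  c:2·0+1→1
row: 8 vs 15

buggy=8 correct=15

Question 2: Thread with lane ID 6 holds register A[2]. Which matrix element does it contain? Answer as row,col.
L=6→G=6>>2=1, T=6&3=2
[2]→row 1+8=9  col 2·2+0=4

9,4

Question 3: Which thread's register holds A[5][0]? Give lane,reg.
r=5⇒gr=5,Rb=0  c=0⇒th=0,odd=0
L=5*4+0=20  i=0*2+0=0

20,0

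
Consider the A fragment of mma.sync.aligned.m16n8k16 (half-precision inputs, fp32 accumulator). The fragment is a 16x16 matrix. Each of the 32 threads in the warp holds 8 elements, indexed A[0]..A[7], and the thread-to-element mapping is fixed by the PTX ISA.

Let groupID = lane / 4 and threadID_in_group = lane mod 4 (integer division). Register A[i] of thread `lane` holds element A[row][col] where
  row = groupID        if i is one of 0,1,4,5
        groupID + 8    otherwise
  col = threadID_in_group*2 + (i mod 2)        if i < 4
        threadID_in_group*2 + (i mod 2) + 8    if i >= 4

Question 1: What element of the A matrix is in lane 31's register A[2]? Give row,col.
15,6

lane 31=>31/4=7, 31 mod 4=3
i=2  r:7+8=>15  c:2·3+0+0=>6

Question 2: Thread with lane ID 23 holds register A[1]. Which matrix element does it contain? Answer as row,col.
L=23=>grp=23>>2=5, tig=23&3=3
[1]=>row 5+0=5  col 3·2+1+0=7

5,7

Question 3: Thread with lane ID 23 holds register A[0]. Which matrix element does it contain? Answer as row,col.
5,6

23: gid=5,tid=3
[0] (5+0,3*2+0+0) = (5,6)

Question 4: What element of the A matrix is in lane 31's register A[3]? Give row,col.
lane 31: gid=7 (31/4), tid=3 (31%4)
i=3: r=7+8=15, c=3*2+1+0=7

15,7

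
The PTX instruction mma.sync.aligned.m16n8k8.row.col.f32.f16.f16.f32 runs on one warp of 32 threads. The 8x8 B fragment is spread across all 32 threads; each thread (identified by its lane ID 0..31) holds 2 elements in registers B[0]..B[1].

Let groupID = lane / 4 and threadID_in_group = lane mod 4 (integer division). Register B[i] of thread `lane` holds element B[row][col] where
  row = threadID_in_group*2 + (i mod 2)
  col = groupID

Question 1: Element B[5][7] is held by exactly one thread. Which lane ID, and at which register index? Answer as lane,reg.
30,1

c=7→G=7  r=5→T=2,p=1
L=7*4+2=30  i=1=1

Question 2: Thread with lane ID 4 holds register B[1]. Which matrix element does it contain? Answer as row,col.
1,1

L=4=>grp=4>>2=1, tig=4&3=0
[1]=>row 0·2+1=1  col grp=1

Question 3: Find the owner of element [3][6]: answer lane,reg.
25,1

c: 6->gid=6  r: 3->tid=1,i&1=1
L=6*4+1=25  i=1=1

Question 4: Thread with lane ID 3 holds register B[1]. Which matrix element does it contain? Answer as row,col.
3: grp=0,tig=3
[1] (3*2+1,0) = (7,0)

7,0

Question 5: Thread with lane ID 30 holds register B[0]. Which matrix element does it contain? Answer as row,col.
4,7

lane 30: gr=7 (30/4), th=2 (30%4)
i=0: r=2*2+0=4, c=gr=7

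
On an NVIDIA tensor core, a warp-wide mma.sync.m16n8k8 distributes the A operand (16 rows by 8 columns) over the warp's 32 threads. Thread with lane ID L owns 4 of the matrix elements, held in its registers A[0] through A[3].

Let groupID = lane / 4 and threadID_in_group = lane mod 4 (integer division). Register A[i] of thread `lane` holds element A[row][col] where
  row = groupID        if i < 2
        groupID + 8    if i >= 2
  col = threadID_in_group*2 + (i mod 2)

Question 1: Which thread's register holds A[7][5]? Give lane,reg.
30,1

r=7→G=7,rhi=0  c=5→T=2,p=1
L=7*4+2=30  i=0*2+1=1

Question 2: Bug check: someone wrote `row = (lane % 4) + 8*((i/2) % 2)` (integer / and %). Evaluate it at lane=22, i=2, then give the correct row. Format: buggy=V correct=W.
`(lane % 4) + 8*((i/2) % 2)`[22,2]->10
lane 22->22/4=5, 22 mod 4=2
i=2  r:5+8->13  c:2·2+0->4
row: 10 vs 13

buggy=10 correct=13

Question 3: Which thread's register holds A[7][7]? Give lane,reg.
r=7⇒gr=7,Rb=0  c=7⇒th=3,odd=1
L=7*4+3=31  i=0*2+1=1

31,1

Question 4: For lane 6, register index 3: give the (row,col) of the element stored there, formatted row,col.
9,5

lane 6: g=1 (6/4), t=2 (6%4)
i=3: r=1+8=9, c=2*2+1=5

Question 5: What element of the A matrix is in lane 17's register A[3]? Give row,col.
12,3

L=17->g=17>>2=4, t=17&3=1
[3]->row 4+8=12  col 1·2+1=3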